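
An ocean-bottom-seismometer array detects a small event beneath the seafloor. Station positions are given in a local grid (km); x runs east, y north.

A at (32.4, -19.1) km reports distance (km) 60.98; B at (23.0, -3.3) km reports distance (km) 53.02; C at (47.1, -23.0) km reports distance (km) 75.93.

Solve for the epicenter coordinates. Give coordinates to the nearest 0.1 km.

-28.5 km east, -15.9 km north

Circle about each station: (x − 32.4)² + (y + 19.1)² = 60.98²; (x − 23.0)² + (y + 3.3)² = 53.02²; (x − 47.1)² + (y + 23.0)² = 75.93².
Subtracting the A equation from the B and C equations removes the quadratic terms:
-18.8 x + 31.6 y = 32.76
29.4 x − 7.8 y = -713.96
Solving the 2×2 system: x ≈ -28.5, y ≈ -15.9 km.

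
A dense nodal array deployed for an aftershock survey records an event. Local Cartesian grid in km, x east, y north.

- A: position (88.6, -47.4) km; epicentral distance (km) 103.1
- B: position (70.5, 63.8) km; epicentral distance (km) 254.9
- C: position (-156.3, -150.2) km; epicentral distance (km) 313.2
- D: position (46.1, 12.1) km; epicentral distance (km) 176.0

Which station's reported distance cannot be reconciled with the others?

B

Solve using three stations at a time. Using A, C, D (subtract circle equations pairwise → linear system) gives (x, y) ≈ (155.9, -125.4).
Distances from that point to each station vs reported:
  A: calculated 103.0 vs reported 103.1 → residual 0.1 km
  B: calculated 207.6 vs reported 254.9 → residual 47.3 km
  C: calculated 313.2 vs reported 313.2 → residual 0.0 km
  D: calculated 175.9 vs reported 176.0 → residual 0.1 km
A, C, D are mutually consistent (residuals ≈ 0); B is off by 47.3 km.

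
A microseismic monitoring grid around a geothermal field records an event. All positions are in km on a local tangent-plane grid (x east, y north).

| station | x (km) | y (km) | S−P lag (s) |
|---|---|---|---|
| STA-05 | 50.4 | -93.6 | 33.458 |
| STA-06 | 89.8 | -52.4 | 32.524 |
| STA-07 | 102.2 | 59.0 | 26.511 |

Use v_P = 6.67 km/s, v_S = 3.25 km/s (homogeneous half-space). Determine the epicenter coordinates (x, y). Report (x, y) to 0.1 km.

Distance from S−P lag: d = Δt · v_P v_S / (v_P − v_S) = Δt · (6.67·3.25)/(6.67−3.25) ≈ 6.3385·Δt.
So d_STA-05 = 212.07, d_STA-06 = 206.15, d_STA-07 = 168.04 km.
Circle about each station: (x − 50.4)² + (y + 93.6)² = 212.07²; (x − 89.8)² + (y + 52.4)² = 206.15²; (x − 102.2)² + (y − 59.0)² = 168.04².
Subtracting the STA-05 equation from the STA-06 and STA-07 equations removes the quadratic terms:
78.8 x + 82.4 y = 1984.54
103.6 x + 305.2 y = 19360.96
Solving the 2×2 system: x ≈ -63.8, y ≈ 85.1 km.

x ≈ -63.8 km, y ≈ 85.1 km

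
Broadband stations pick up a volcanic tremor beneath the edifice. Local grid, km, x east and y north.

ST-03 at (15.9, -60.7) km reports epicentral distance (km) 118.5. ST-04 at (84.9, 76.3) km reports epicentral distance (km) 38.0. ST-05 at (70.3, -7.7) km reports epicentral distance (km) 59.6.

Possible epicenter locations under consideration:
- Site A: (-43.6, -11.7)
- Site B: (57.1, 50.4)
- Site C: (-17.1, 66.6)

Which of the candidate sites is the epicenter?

For each candidate, compare |candidate − station| to the reported distance:
Site A: residuals ST-03 41.4, ST-04 117.7, ST-05 54.4 → max 117.7 km
Site B: residuals ST-03 0.0, ST-04 0.0, ST-05 0.0 → max 0.0 km
Site C: residuals ST-03 13.0, ST-04 64.5, ST-05 55.1 → max 64.5 km
Only Site B has all residuals ≈ 0.

Site B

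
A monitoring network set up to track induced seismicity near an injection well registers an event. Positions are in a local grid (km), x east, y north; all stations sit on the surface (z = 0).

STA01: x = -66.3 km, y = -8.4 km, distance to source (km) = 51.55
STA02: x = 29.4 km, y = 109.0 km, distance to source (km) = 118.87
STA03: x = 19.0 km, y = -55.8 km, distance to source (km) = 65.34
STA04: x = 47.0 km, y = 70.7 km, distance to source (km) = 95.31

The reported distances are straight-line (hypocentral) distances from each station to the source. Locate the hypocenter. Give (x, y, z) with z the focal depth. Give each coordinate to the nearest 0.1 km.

Each station gives a sphere (x−x_i)² + (y−y_i)² + z² = d_i² (stations at z=0).
Subtracting the STA01 sphere from STA02 and STA03: z² cancels, leaving linear equations in x and y:
191.4 x + 234.8 y = -3193.56
170.6 x − 94.8 y = -2603.52
Solving: x ≈ -15.705, y ≈ -0.799 km (keep extra digits for the depth step; rounded: -15.7, -0.8).
Then from the STA01 sphere: z² = 51.55² − (x + 66.3)² − (y + 8.4)² with x = -15.705, y = -0.799, so z ≈ 6.307 ≈ 6.3 km.
Check against STA04 (with the unrounded solution): distance 95.31 ≈ 95.31 km. ✓

(-15.7, -0.8, 6.3)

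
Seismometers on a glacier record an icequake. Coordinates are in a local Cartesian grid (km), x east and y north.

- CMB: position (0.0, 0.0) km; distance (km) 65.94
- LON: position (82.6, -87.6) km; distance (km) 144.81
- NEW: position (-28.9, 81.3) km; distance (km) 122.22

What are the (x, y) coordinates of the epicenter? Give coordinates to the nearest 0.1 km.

-53.6 km east, -38.4 km north

Circle about each station: x² + y² = 65.94²; (x − 82.6)² + (y + 87.6)² = 144.81²; (x + 28.9)² + (y − 81.3)² = 122.22².
Subtracting pairs of circle equations eliminates x²+y² and gives linear equations (the radical axes):
165.2 x − 175.2 y = -2125.33
-57.8 x + 162.6 y = -3144.74
Solving the 2×2 system: x ≈ -53.6, y ≈ -38.4 km.
Check against CMB (with the unrounded x, y): √(x²+y²) = 65.90 ≈ 65.94 km. ✓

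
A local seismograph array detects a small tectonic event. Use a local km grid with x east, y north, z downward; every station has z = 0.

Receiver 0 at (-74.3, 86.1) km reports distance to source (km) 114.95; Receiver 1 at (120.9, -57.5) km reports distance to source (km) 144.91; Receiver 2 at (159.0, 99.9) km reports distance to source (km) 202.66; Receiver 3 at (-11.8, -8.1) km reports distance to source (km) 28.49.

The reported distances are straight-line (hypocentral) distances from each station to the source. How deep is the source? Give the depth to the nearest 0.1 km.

Each station gives a sphere (x−x_i)² + (y−y_i)² + z² = d_i² (stations at z=0).
Subtracting the Receiver 0 sphere from Receiver 1 and Receiver 2: z² cancels, leaving linear equations in x and y:
390.4 x − 287.2 y = -2796.05
466.6 x + 27.6 y = -5530.26
Solving: x ≈ -11.503, y ≈ -5.901 km (keep extra digits for the depth step; rounded: -11.5, -5.9).
Then from the Receiver 0 sphere: z² = 114.95² − (x + 74.3)² − (y − 86.1)² with x = -11.503, y = -5.901, so z ≈ 28.388 ≈ 28.4 km.

depth ≈ 28.4 km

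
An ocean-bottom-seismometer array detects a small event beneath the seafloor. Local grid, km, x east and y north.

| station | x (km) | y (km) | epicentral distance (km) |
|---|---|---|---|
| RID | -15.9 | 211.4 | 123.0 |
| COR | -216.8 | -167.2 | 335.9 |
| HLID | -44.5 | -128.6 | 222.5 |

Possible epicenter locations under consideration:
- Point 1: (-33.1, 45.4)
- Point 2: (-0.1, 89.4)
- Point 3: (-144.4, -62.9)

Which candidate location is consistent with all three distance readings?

For each candidate, compare |candidate − station| to the reported distance:
Point 1: residuals RID 43.9, COR 54.9, HLID 48.1 → max 54.9 km
Point 2: residuals RID 0.0, COR 0.0, HLID 0.0 → max 0.0 km
Point 3: residuals RID 179.9, COR 208.9, HLID 102.9 → max 208.9 km
Only Point 2 has all residuals ≈ 0.

Point 2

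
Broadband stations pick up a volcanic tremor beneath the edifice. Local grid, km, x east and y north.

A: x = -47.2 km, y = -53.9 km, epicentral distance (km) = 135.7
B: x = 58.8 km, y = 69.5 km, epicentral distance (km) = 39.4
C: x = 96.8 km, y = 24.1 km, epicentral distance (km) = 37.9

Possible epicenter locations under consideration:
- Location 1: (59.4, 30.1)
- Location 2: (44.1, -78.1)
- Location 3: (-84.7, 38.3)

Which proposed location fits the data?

Location 1

For each candidate, compare |candidate − station| to the reported distance:
Location 1: residuals A 0.0, B 0.0, C 0.0 → max 0.0 km
Location 2: residuals A 41.2, B 108.9, C 77.1 → max 108.9 km
Location 3: residuals A 36.2, B 107.5, C 144.2 → max 144.2 km
Only Location 1 has all residuals ≈ 0.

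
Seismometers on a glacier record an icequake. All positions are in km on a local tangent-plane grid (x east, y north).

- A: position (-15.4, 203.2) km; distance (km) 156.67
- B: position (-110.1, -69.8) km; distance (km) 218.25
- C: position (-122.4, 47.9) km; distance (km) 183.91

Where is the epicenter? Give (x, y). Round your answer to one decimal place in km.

60.6 km east, 66.2 km north

Circle about each station: (x + 15.4)² + (y − 203.2)² = 156.67²; (x + 110.1)² + (y + 69.8)² = 218.25²; (x + 122.4)² + (y − 47.9)² = 183.91².
Subtracting the A equation from the B and C equations removes the quadratic terms:
-189.4 x − 546.0 y = -47620.92
-214.0 x − 310.6 y = -33528.63
Solving the 2×2 system: x ≈ 60.6, y ≈ 66.2 km.
Check against A (with the unrounded x, y): √((x + 15.4)²+(y − 203.2)²) = 156.67 ≈ 156.67 km. ✓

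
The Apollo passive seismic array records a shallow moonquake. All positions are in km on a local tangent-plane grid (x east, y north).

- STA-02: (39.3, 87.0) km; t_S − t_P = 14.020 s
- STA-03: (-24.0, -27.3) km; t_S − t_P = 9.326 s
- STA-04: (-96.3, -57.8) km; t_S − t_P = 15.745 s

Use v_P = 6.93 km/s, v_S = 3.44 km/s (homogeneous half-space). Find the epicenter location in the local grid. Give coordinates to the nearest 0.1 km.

Distance from S−P lag: d = Δt · v_P v_S / (v_P − v_S) = Δt · (6.93·3.44)/(6.93−3.44) ≈ 6.8307·Δt.
So d_STA-02 = 95.77, d_STA-03 = 63.70, d_STA-04 = 107.55 km.
Circle about each station: (x − 39.3)² + (y − 87.0)² = 95.77²; (x + 24.0)² + (y + 27.3)² = 63.70²; (x + 96.3)² + (y + 57.8)² = 107.55².
Subtracting the STA-02 equation from the STA-03 and STA-04 equations removes the quadratic terms:
-126.6 x − 228.6 y = -2678.00
-271.2 x − 289.6 y = 1105.93
Solving the 2×2 system: x ≈ -40.6, y ≈ 34.2 km.

-40.6 km east, 34.2 km north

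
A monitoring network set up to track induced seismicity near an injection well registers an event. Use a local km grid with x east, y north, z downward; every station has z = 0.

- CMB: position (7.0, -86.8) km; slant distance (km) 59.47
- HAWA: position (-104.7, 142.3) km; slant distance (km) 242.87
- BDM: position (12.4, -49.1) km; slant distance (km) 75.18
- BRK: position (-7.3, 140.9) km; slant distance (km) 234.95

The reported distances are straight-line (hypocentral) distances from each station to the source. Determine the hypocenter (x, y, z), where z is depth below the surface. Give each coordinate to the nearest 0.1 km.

Each station gives a sphere (x−x_i)² + (y−y_i)² + z² = d_i² (stations at z=0).
Subtracting the CMB sphere from HAWA and BDM: z² cancels, leaving linear equations in x and y:
-223.4 x + 458.2 y = -31821.02
10.8 x + 75.4 y = -7134.02
Solving: x ≈ -39.898, y ≈ -88.901 km (keep extra digits for the depth step; rounded: -39.9, -88.9).
Then from the CMB sphere: z² = 59.47² − (x − 7.0)² − (y + 86.8)² with x = -39.898, y = -88.901, so z ≈ 36.508 ≈ 36.5 km.

x ≈ -39.9 km, y ≈ -88.9 km, depth ≈ 36.5 km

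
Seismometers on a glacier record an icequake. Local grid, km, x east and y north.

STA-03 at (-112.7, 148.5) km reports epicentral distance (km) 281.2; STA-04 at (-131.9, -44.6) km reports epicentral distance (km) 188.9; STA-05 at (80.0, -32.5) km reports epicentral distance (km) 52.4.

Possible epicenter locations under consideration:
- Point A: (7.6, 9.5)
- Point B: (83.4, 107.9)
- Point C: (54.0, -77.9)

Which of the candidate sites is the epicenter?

Point C

For each candidate, compare |candidate − station| to the reported distance:
Point A: residuals STA-03 97.4, STA-04 39.3, STA-05 31.3 → max 97.4 km
Point B: residuals STA-03 80.9, STA-04 74.9, STA-05 88.0 → max 88.0 km
Point C: residuals STA-03 0.0, STA-04 0.0, STA-05 0.1 → max 0.1 km
Only Point C has all residuals ≈ 0.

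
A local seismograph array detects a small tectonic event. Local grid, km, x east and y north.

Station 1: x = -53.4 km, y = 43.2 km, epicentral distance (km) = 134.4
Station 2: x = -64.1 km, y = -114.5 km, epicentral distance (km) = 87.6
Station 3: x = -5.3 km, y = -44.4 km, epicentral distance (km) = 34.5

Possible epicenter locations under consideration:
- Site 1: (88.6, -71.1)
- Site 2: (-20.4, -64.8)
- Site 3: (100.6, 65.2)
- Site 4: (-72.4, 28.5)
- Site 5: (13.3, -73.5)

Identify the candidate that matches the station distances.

For each candidate, compare |candidate − station| to the reported distance:
Site 1: residuals Station 1 47.9, Station 2 71.1, Station 3 63.1 → max 71.1 km
Site 2: residuals Station 1 21.5, Station 2 21.4, Station 3 9.1 → max 21.5 km
Site 3: residuals Station 1 21.2, Station 2 156.2, Station 3 117.9 → max 156.2 km
Site 4: residuals Station 1 110.4, Station 2 55.6, Station 3 64.6 → max 110.4 km
Site 5: residuals Station 1 0.0, Station 2 0.0, Station 3 0.0 → max 0.0 km
Only Site 5 has all residuals ≈ 0.

Site 5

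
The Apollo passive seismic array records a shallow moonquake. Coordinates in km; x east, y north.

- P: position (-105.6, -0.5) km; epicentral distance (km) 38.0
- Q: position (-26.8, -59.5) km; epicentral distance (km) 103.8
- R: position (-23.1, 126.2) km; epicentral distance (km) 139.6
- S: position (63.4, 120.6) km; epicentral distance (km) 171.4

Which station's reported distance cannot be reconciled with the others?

Solve using three stations at a time. Using P, Q, S (subtract circle equations pairwise → linear system) gives (x, y) ≈ (-81.4, 28.8).
Distances from that point to each station vs reported:
  P: calculated 38.0 vs reported 38.0 → residual 0.0 km
  Q: calculated 103.8 vs reported 103.8 → residual 0.0 km
  R: calculated 113.5 vs reported 139.6 → residual 26.1 km
  S: calculated 171.4 vs reported 171.4 → residual 0.0 km
P, Q, S are mutually consistent (residuals ≈ 0); R is off by 26.1 km.

R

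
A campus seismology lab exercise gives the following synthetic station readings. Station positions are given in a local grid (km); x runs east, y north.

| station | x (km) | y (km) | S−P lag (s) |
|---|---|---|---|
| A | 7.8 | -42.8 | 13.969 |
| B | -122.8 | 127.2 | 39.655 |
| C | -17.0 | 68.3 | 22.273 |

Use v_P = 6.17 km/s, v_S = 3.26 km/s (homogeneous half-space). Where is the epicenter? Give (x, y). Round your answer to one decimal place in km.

Distance from S−P lag: d = Δt · v_P v_S / (v_P − v_S) = Δt · (6.17·3.26)/(6.17−3.26) ≈ 6.9121·Δt.
So d_A = 96.56, d_B = 274.10, d_C = 153.95 km.
Circle about each station: (x − 7.8)² + (y + 42.8)² = 96.56²; (x + 122.8)² + (y − 127.2)² = 274.10²; (x + 17.0)² + (y − 68.3)² = 153.95².
Subtracting pairs of circle equations eliminates x²+y² and gives linear equations (the radical axes):
-261.2 x + 340.0 y = -36439.98
-49.6 x + 222.2 y = -11315.56
Solving the 2×2 system: x ≈ 103.2, y ≈ -27.9 km.

103.2 km east, -27.9 km north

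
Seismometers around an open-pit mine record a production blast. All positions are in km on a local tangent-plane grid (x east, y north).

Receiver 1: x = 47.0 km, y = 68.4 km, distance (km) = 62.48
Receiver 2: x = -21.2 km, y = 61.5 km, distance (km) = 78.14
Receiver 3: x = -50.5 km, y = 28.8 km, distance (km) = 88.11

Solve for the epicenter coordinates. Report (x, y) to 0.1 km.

Circle about each station: (x − 47.0)² + (y − 68.4)² = 62.48²; (x + 21.2)² + (y − 61.5)² = 78.14²; (x + 50.5)² + (y − 28.8)² = 88.11².
Subtracting pairs of circle equations eliminates x²+y² and gives linear equations (the radical axes):
-136.4 x − 13.8 y = -4857.98
-195.0 x − 79.2 y = -7367.49
Solving the 2×2 system: x ≈ 34.9, y ≈ 7.1 km.

x ≈ 34.9 km, y ≈ 7.1 km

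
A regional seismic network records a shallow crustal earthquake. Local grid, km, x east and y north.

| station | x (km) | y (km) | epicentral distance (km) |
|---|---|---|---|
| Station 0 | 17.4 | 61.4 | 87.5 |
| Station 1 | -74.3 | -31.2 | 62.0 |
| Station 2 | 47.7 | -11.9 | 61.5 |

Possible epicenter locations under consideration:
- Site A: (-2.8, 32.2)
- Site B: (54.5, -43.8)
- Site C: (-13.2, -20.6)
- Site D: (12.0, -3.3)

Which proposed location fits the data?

For each candidate, compare |candidate − station| to the reported distance:
Site A: residuals Station 0 52.0, Station 1 33.6, Station 2 5.5 → max 52.0 km
Site B: residuals Station 0 24.1, Station 1 67.4, Station 2 28.9 → max 67.4 km
Site C: residuals Station 0 0.0, Station 1 0.0, Station 2 0.0 → max 0.0 km
Site D: residuals Station 0 22.6, Station 1 28.7, Station 2 24.8 → max 28.7 km
Only Site C has all residuals ≈ 0.

Site C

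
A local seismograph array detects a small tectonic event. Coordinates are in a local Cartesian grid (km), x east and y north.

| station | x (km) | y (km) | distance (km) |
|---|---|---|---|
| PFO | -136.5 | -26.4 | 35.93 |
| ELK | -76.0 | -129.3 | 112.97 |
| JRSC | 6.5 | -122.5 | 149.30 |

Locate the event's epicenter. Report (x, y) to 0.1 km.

Circle about each station: (x + 136.5)² + (y + 26.4)² = 35.93²; (x + 76.0)² + (y + 129.3)² = 112.97²; (x − 6.5)² + (y + 122.5)² = 149.30².
Subtracting pairs of circle equations eliminates x²+y² and gives linear equations (the radical axes):
121.0 x − 205.8 y = -8305.98
286.0 x − 192.2 y = -25280.24
Solving the 2×2 system: x ≈ -101.3, y ≈ -19.2 km.

x ≈ -101.3 km, y ≈ -19.2 km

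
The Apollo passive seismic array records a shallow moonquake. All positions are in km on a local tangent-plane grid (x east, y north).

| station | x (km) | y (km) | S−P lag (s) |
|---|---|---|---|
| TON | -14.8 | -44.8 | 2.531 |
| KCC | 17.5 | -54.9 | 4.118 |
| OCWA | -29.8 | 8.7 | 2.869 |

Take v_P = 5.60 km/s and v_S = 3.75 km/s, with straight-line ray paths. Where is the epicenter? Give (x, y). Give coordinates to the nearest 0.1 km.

(-9.3, -16.6)

Distance from S−P lag: d = Δt · v_P v_S / (v_P − v_S) = Δt · (5.60·3.75)/(5.60−3.75) ≈ 11.3514·Δt.
So d_TON = 28.73, d_KCC = 46.74, d_OCWA = 32.57 km.
Circle about each station: (x + 14.8)² + (y + 44.8)² = 28.73²; (x − 17.5)² + (y + 54.9)² = 46.74²; (x + 29.8)² + (y − 8.7)² = 32.57².
Subtracting the TON equation from the KCC and OCWA equations removes the quadratic terms:
64.6 x − 20.2 y = -265.03
-30.0 x + 107.0 y = -1497.74
Solving the 2×2 system: x ≈ -9.3, y ≈ -16.6 km.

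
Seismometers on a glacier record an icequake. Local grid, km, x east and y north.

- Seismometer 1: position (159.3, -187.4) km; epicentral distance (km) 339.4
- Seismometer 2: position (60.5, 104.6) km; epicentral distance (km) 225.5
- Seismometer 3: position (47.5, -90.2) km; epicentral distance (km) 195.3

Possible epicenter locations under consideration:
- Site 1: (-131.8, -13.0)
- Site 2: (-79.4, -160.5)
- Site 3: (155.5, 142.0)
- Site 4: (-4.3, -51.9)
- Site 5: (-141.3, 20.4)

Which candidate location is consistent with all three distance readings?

For each candidate, compare |candidate − station| to the reported distance:
Site 1: residuals Seismometer 1 0.1, Seismometer 2 0.1, Seismometer 3 0.1 → max 0.1 km
Site 2: residuals Seismometer 1 99.2, Seismometer 2 74.2, Seismometer 3 50.2 → max 99.2 km
Site 3: residuals Seismometer 1 10.0, Seismometer 2 123.4, Seismometer 3 60.8 → max 123.4 km
Site 4: residuals Seismometer 1 127.0, Seismometer 2 56.1, Seismometer 3 130.9 → max 130.9 km
Site 5: residuals Seismometer 1 26.0, Seismometer 2 6.8, Seismometer 3 23.5 → max 26.0 km
Only Site 1 has all residuals ≈ 0.

Site 1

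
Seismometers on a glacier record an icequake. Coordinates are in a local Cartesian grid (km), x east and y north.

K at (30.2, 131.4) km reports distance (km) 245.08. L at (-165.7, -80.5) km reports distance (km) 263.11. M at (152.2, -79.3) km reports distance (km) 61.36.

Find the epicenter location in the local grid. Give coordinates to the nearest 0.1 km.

Circle about each station: (x − 30.2)² + (y − 131.4)² = 245.08²; (x + 165.7)² + (y + 80.5)² = 263.11²; (x − 152.2)² + (y + 79.3)² = 61.36².
Subtracting pairs of circle equations eliminates x²+y² and gives linear equations (the radical axes):
-391.8 x − 423.8 y = 6596.07
244.0 x − 421.4 y = 67574.49
Solving the 2×2 system: x ≈ 96.3, y ≈ -104.6 km.
Check against K (with the unrounded x, y): √((x − 30.2)²+(y − 131.4)²) = 245.08 ≈ 245.08 km. ✓

(96.3, -104.6)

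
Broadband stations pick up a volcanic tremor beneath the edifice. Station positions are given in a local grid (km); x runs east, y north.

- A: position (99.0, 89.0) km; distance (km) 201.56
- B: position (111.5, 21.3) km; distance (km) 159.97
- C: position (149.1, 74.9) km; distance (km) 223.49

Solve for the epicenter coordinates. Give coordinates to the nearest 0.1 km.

(-14.0, -77.9)

Circle about each station: (x − 99.0)² + (y − 89.0)² = 201.56²; (x − 111.5)² + (y − 21.3)² = 159.97²; (x − 149.1)² + (y − 74.9)² = 223.49².
Subtracting the A equation from the B and C equations removes the quadratic terms:
25.0 x − 135.4 y = 10199.97
100.2 x − 28.2 y = 797.47
Solving the 2×2 system: x ≈ -14.0, y ≈ -77.9 km.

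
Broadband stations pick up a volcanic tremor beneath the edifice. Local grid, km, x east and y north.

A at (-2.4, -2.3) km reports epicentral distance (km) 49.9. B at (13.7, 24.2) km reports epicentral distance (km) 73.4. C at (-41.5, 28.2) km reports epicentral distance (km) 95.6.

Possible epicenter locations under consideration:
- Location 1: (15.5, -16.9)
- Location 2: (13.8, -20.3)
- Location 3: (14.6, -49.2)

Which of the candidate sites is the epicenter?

For each candidate, compare |candidate − station| to the reported distance:
Location 1: residuals A 26.8, B 32.3, C 22.9 → max 32.3 km
Location 2: residuals A 25.7, B 28.9, C 22.0 → max 28.9 km
Location 3: residuals A 0.0, B 0.0, C 0.0 → max 0.0 km
Only Location 3 has all residuals ≈ 0.

Location 3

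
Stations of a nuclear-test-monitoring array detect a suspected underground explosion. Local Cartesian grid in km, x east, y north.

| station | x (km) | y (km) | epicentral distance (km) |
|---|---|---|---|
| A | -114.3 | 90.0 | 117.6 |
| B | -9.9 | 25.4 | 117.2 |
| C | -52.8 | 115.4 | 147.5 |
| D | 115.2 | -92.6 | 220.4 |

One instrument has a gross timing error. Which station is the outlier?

B

Solve using three stations at a time. Using A, C, D (subtract circle equations pairwise → linear system) gives (x, y) ≈ (-94.9, -25.9).
Distances from that point to each station vs reported:
  A: calculated 117.6 vs reported 117.6 → residual 0.0 km
  B: calculated 99.3 vs reported 117.2 → residual 17.9 km
  C: calculated 147.5 vs reported 147.5 → residual 0.0 km
  D: calculated 220.4 vs reported 220.4 → residual 0.0 km
A, C, D are mutually consistent (residuals ≈ 0); B is off by 17.9 km.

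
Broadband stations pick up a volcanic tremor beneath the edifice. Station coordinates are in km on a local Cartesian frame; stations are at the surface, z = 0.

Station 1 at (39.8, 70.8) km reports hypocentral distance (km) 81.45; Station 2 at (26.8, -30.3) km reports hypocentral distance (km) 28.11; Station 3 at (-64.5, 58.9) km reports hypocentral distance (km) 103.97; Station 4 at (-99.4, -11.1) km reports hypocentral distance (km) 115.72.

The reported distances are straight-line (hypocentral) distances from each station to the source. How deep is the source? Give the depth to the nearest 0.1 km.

z ≈ 9.9 km

Each station gives a sphere (x−x_i)² + (y−y_i)² + z² = d_i² (stations at z=0).
Subtracting the Station 1 sphere from Station 2 and Station 3: z² cancels, leaving linear equations in x and y:
-26.0 x − 202.2 y = 883.58
-208.6 x − 23.8 y = -3142.88
Solving: x ≈ 15.797, y ≈ -6.401 km (keep extra digits for the depth step; rounded: 15.8, -6.4).
Then from the Station 1 sphere: z² = 81.45² − (x − 39.8)² − (y − 70.8)² with x = 15.797, y = -6.401, so z ≈ 9.898 ≈ 9.9 km.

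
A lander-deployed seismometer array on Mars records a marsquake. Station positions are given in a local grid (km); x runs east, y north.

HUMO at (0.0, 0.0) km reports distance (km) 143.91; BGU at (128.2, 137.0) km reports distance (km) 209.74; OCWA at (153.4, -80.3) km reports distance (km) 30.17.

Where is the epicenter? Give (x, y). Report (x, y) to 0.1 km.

(124.2, -72.7)

Circle about each station: x² + y² = 143.91²; (x − 128.2)² + (y − 137.0)² = 209.74²; (x − 153.4)² + (y + 80.3)² = 30.17².
Subtracting pairs of circle equations eliminates x²+y² and gives linear equations (the radical axes):
256.4 x + 274.0 y = 11923.46
306.8 x − 160.6 y = 49779.51
Solving the 2×2 system: x ≈ 124.2, y ≈ -72.7 km.
Check against HUMO (with the unrounded x, y): √(x²+y²) = 143.91 ≈ 143.91 km. ✓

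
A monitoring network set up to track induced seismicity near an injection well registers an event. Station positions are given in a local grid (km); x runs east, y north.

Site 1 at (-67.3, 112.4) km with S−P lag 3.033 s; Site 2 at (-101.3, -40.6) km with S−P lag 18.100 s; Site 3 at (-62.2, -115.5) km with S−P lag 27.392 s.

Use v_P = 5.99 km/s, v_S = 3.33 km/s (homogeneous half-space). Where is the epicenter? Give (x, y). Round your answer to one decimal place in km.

Distance from S−P lag: d = Δt · v_P v_S / (v_P − v_S) = Δt · (5.99·3.33)/(5.99−3.33) ≈ 7.4988·Δt.
So d_Site 1 = 22.74, d_Site 2 = 135.73, d_Site 3 = 205.41 km.
Circle about each station: (x + 67.3)² + (y − 112.4)² = 22.74²; (x + 101.3)² + (y + 40.6)² = 135.73²; (x + 62.2)² + (y + 115.5)² = 205.41².
Subtracting pairs of circle equations eliminates x²+y² and gives linear equations (the radical axes):
-68.0 x − 306.0 y = -23158.53
10.2 x − 455.8 y = -41630.12
Solving the 2×2 system: x ≈ -64.0, y ≈ 89.9 km.
Check against Site 1 (with the unrounded x, y): √((x + 67.3)²+(y − 112.4)²) = 22.74 ≈ 22.74 km. ✓

x ≈ -64.0 km, y ≈ 89.9 km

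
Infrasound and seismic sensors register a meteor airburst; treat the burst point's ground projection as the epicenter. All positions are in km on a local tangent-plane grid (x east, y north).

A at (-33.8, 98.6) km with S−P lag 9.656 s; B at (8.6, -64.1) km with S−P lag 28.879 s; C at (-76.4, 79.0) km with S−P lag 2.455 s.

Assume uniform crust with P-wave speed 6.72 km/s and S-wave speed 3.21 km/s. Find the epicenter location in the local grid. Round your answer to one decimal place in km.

-91.0 km east, 82.8 km north

Distance from S−P lag: d = Δt · v_P v_S / (v_P − v_S) = Δt · (6.72·3.21)/(6.72−3.21) ≈ 6.1456·Δt.
So d_A = 59.34, d_B = 177.48, d_C = 15.09 km.
Circle about each station: (x + 33.8)² + (y − 98.6)² = 59.34²; (x − 8.6)² + (y + 64.1)² = 177.48²; (x + 76.4)² + (y − 79.0)² = 15.09².
Subtracting the A equation from the B and C equations removes the quadratic terms:
84.8 x − 325.4 y = -34659.54
-85.2 x − 39.2 y = 4507.09
Solving the 2×2 system: x ≈ -91.0, y ≈ 82.8 km.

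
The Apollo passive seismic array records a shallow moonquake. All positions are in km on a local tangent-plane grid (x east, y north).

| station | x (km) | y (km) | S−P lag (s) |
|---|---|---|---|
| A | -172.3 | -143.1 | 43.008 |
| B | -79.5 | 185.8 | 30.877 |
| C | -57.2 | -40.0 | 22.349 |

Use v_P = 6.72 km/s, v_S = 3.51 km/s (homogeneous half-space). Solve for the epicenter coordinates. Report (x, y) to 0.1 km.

(89.3, 34.2)

Distance from S−P lag: d = Δt · v_P v_S / (v_P − v_S) = Δt · (6.72·3.51)/(6.72−3.51) ≈ 7.3480·Δt.
So d_A = 316.02, d_B = 226.89, d_C = 164.22 km.
Circle about each station: (x + 172.3)² + (y + 143.1)² = 316.02²; (x + 79.5)² + (y − 185.8)² = 226.89²; (x + 57.2)² + (y + 40.0)² = 164.22².
Subtracting pairs of circle equations eliminates x²+y² and gives linear equations (the radical axes):
185.6 x + 657.8 y = 39066.56
230.2 x + 206.2 y = 27607.37
Solving the 2×2 system: x ≈ 89.3, y ≈ 34.2 km.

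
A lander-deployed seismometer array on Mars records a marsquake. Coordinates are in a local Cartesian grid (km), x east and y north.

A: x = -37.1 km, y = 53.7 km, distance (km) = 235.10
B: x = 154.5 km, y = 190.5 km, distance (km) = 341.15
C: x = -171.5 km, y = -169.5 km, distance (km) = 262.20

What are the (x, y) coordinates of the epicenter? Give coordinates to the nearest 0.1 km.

Circle about each station: (x + 37.1)² + (y − 53.7)² = 235.10²; (x − 154.5)² + (y − 190.5)² = 341.15²; (x + 171.5)² + (y + 169.5)² = 262.20².
Subtracting the A equation from the B and C equations removes the quadratic terms:
383.2 x + 273.6 y = -5210.91
-268.8 x − 446.4 y = 40405.57
Solving the 2×2 system: x ≈ 89.5, y ≈ -144.4 km.

x ≈ 89.5 km, y ≈ -144.4 km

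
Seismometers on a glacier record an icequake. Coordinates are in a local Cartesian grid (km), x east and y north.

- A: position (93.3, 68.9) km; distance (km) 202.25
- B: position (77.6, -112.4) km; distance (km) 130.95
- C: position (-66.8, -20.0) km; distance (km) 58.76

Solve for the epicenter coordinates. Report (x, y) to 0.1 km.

Circle about each station: (x − 93.3)² + (y − 68.9)² = 202.25²; (x − 77.6)² + (y + 112.4)² = 130.95²; (x + 66.8)² + (y + 20.0)² = 58.76².
Subtracting the A equation from the B and C equations removes the quadratic terms:
-31.4 x − 362.6 y = 28960.58
-320.2 x − 177.8 y = 28862.46
Solving the 2×2 system: x ≈ -48.1, y ≈ -75.7 km.

(-48.1, -75.7)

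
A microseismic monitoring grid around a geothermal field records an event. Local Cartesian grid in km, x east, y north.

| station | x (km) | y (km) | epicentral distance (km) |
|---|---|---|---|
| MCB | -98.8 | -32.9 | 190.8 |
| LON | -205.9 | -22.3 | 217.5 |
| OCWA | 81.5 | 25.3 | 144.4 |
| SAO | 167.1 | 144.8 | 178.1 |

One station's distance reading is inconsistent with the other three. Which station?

Solve using three stations at a time. Using MCB, OCWA, SAO (subtract circle equations pairwise → linear system) gives (x, y) ≈ (-10.7, 136.3).
Distances from that point to each station vs reported:
  MCB: calculated 190.8 vs reported 190.8 → residual 0.0 km
  LON: calculated 251.5 vs reported 217.5 → residual 34.0 km
  OCWA: calculated 144.3 vs reported 144.4 → residual 0.1 km
  SAO: calculated 178.0 vs reported 178.1 → residual 0.1 km
MCB, OCWA, SAO are mutually consistent (residuals ≈ 0); LON is off by 34.0 km.

LON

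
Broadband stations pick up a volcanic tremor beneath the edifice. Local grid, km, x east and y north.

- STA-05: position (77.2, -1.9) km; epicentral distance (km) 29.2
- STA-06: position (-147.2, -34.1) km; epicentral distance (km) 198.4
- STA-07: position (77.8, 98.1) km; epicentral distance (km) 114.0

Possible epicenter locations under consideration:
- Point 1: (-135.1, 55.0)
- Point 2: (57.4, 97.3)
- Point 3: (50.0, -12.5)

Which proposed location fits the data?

For each candidate, compare |candidate − station| to the reported distance:
Point 1: residuals STA-05 190.6, STA-06 108.5, STA-07 103.2 → max 190.6 km
Point 2: residuals STA-05 72.0, STA-06 44.8, STA-07 93.6 → max 93.6 km
Point 3: residuals STA-05 0.0, STA-06 0.0, STA-07 0.0 → max 0.0 km
Only Point 3 has all residuals ≈ 0.

Point 3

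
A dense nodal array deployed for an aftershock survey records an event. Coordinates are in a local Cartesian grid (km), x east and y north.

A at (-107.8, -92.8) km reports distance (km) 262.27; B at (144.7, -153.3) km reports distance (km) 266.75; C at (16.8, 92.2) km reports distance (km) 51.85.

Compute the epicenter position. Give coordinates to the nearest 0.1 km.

67.7 km east, 102.1 km north

Circle about each station: (x + 107.8)² + (y + 92.8)² = 262.27²; (x − 144.7)² + (y + 153.3)² = 266.75²; (x − 16.8)² + (y − 92.2)² = 51.85².
Subtracting the A equation from the B and C equations removes the quadratic terms:
505.0 x − 121.0 y = 21836.29
249.2 x + 370.0 y = 54647.53
Solving the 2×2 system: x ≈ 67.7, y ≈ 102.1 km.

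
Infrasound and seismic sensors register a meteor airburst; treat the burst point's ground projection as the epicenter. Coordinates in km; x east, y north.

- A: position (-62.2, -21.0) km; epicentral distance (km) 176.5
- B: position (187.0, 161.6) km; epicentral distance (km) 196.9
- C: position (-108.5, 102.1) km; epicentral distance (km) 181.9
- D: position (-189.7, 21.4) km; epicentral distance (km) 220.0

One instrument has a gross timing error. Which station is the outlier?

C

Solve using three stations at a time. Using A, B, D (subtract circle equations pairwise → linear system) gives (x, y) ≈ (-9.4, 147.4).
Distances from that point to each station vs reported:
  A: calculated 176.5 vs reported 176.5 → residual 0.0 km
  B: calculated 196.9 vs reported 196.9 → residual 0.0 km
  C: calculated 109.0 vs reported 181.9 → residual 72.9 km
  D: calculated 220.0 vs reported 220.0 → residual 0.0 km
A, B, D are mutually consistent (residuals ≈ 0); C is off by 72.9 km.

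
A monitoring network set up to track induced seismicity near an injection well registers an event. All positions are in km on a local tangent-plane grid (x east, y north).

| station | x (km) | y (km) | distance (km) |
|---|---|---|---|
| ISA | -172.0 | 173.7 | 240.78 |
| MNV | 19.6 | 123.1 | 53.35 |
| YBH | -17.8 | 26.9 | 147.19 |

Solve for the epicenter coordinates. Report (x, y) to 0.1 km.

x ≈ 67.3 km, y ≈ 147.0 km

Circle about each station: (x + 172.0)² + (y − 173.7)² = 240.78²; (x − 19.6)² + (y − 123.1)² = 53.35²; (x + 17.8)² + (y − 26.9)² = 147.19².
Subtracting the ISA equation from the MNV and YBH equations removes the quadratic terms:
383.2 x − 101.2 y = 10910.87
308.4 x − 293.6 y = -22405.13
Solving the 2×2 system: x ≈ 67.3, y ≈ 147.0 km.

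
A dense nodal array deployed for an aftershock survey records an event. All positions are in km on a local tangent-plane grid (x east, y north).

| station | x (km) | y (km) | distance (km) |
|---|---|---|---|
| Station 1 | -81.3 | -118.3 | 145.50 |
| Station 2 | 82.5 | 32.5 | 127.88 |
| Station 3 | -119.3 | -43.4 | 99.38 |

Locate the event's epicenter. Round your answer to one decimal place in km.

-45.0 km east, 22.6 km north

Circle about each station: (x + 81.3)² + (y + 118.3)² = 145.50²; (x − 82.5)² + (y − 32.5)² = 127.88²; (x + 119.3)² + (y + 43.4)² = 99.38².
Subtracting pairs of circle equations eliminates x²+y² and gives linear equations (the radical axes):
327.6 x + 301.6 y = -7925.12
-76.0 x + 149.8 y = 6805.34
Solving the 2×2 system: x ≈ -45.0, y ≈ 22.6 km.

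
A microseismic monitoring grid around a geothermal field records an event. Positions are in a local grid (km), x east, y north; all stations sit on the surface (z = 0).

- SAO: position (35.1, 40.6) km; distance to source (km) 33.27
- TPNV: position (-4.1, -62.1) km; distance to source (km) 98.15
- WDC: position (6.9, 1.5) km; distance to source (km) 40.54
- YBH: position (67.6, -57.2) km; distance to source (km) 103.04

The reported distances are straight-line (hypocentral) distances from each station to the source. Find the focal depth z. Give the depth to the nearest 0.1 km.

26.8 km

Each station gives a sphere (x−x_i)² + (y−y_i)² + z² = d_i² (stations at z=0).
Subtracting the SAO sphere from TPNV and WDC: z² cancels, leaving linear equations in x and y:
-78.4 x − 205.4 y = -7533.68
-56.4 x − 78.2 y = -3367.11
Solving: x ≈ 18.789, y ≈ 29.506 km (keep extra digits for the depth step; rounded: 18.8, 29.5).
Then from the SAO sphere: z² = 33.27² − (x − 35.1)² − (y − 40.6)² with x = 18.789, y = 29.506, so z ≈ 26.791 ≈ 26.8 km.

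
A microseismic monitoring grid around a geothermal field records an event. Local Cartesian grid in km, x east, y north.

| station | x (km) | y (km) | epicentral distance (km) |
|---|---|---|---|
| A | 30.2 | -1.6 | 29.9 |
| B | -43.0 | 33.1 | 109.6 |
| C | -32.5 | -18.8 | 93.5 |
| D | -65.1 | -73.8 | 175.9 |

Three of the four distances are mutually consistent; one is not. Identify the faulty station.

Solve using three stations at a time. Using A, B, C (subtract circle equations pairwise → linear system) gives (x, y) ≈ (59.9, -4.6).
Distances from that point to each station vs reported:
  A: calculated 29.8 vs reported 29.9 → residual 0.1 km
  B: calculated 109.6 vs reported 109.6 → residual 0.0 km
  C: calculated 93.5 vs reported 93.5 → residual 0.0 km
  D: calculated 142.9 vs reported 175.9 → residual 33.0 km
A, B, C are mutually consistent (residuals ≈ 0); D is off by 33.0 km.

D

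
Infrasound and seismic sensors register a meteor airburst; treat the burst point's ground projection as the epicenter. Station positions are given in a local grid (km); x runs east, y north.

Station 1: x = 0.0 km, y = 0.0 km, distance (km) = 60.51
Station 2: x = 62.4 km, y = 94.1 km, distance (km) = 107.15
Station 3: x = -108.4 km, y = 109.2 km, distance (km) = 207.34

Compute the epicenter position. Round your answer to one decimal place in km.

Circle about each station: x² + y² = 60.51²; (x − 62.4)² + (y − 94.1)² = 107.15²; (x + 108.4)² + (y − 109.2)² = 207.34².
Subtracting pairs of circle equations eliminates x²+y² and gives linear equations (the radical axes):
124.8 x + 188.2 y = 4928.91
-216.8 x + 218.4 y = -15653.22
Solving the 2×2 system: x ≈ 59.1, y ≈ -13.0 km.

x ≈ 59.1 km, y ≈ -13.0 km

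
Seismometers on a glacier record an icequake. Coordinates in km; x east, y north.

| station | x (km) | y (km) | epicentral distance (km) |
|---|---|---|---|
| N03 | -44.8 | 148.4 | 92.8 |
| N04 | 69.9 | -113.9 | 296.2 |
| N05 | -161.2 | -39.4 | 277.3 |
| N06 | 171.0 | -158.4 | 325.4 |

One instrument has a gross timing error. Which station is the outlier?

Solve using three stations at a time. Using N03, N05, N06 (subtract circle equations pairwise → linear system) gives (x, y) ≈ (47.8, 142.8).
Distances from that point to each station vs reported:
  N03: calculated 92.8 vs reported 92.8 → residual 0.0 km
  N04: calculated 257.6 vs reported 296.2 → residual 38.6 km
  N05: calculated 277.3 vs reported 277.3 → residual 0.0 km
  N06: calculated 325.4 vs reported 325.4 → residual 0.0 km
N03, N05, N06 are mutually consistent (residuals ≈ 0); N04 is off by 38.6 km.

N04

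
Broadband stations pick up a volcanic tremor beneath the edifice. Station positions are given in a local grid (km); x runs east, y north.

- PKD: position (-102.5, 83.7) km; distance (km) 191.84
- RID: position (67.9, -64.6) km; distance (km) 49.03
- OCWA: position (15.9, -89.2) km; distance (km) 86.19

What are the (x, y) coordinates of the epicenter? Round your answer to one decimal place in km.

x ≈ 61.4 km, y ≈ -16.0 km

Circle about each station: (x + 102.5)² + (y − 83.7)² = 191.84²; (x − 67.9)² + (y + 64.6)² = 49.03²; (x − 15.9)² + (y + 89.2)² = 86.19².
Subtracting pairs of circle equations eliminates x²+y² and gives linear equations (the radical axes):
340.8 x − 296.6 y = 25670.27
236.8 x − 345.8 y = 20071.38
Solving the 2×2 system: x ≈ 61.4, y ≈ -16.0 km.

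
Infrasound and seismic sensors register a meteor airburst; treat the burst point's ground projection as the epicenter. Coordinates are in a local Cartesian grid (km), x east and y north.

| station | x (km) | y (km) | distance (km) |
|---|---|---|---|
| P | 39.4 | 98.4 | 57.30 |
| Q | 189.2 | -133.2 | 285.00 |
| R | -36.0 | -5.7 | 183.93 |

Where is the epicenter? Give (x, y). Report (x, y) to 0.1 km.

(85.6, 132.3)

Circle about each station: (x − 39.4)² + (y − 98.4)² = 57.30²; (x − 189.2)² + (y + 133.2)² = 285.00²; (x + 36.0)² + (y + 5.7)² = 183.93².
Subtracting the P equation from the Q and R equations removes the quadratic terms:
299.6 x − 463.2 y = -35637.75
-150.8 x − 208.2 y = -40453.38
Solving the 2×2 system: x ≈ 85.6, y ≈ 132.3 km.
Check against P (with the unrounded x, y): √((x − 39.4)²+(y − 98.4)²) = 57.30 ≈ 57.30 km. ✓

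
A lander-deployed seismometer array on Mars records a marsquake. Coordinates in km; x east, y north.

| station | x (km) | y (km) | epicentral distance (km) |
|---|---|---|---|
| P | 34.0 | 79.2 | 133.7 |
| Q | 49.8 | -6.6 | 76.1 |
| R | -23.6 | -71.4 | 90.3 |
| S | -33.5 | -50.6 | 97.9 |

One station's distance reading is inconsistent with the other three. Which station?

Solve using three stations at a time. Using P, R, S (subtract circle equations pairwise → linear system) gives (x, y) ≈ (64.5, -51.1).
Distances from that point to each station vs reported:
  P: calculated 133.8 vs reported 133.7 → residual 0.1 km
  Q: calculated 46.9 vs reported 76.1 → residual 29.2 km
  R: calculated 90.5 vs reported 90.3 → residual 0.2 km
  S: calculated 98.0 vs reported 97.9 → residual 0.1 km
P, R, S are mutually consistent (residuals ≈ 0); Q is off by 29.2 km.

Q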